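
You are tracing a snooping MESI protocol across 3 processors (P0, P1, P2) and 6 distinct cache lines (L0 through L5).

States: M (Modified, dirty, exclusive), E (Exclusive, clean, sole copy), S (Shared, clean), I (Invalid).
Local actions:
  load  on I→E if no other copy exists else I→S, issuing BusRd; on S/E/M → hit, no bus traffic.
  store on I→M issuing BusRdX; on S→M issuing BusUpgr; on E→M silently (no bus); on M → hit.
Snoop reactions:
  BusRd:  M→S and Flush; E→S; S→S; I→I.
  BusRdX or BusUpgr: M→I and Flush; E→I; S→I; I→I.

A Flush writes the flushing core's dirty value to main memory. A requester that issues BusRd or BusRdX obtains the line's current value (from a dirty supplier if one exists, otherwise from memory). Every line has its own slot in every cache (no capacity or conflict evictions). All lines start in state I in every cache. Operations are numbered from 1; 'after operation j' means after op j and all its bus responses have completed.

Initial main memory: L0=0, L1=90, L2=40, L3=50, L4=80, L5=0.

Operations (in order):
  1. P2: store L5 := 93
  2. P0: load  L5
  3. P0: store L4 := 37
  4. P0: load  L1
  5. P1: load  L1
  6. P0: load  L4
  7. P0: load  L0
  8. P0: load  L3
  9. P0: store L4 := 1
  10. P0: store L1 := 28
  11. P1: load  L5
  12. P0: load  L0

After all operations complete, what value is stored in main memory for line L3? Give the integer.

memory[L3] = 50

  op1 P2: store L5 := 93 → I/I/M on L5; bus BusRdX; mem=0
  op2 P0: load  L5 → S/I/S on L5; bus BusRd Flush; mem=93
  op3 P0: store L4 := 37 → M/I/I on L4; bus BusRdX; mem=80
  op4 P0: load  L1 → E/I/I on L1; bus BusRd; mem=90
  op5 P1: load  L1 → S/S/I on L1; bus BusRd; mem=90
  op6 P0: load  L4 → M/I/I on L4; bus (none); mem=80
  op7 P0: load  L0 → E/I/I on L0; bus BusRd; mem=0
  op8 P0: load  L3 → E/I/I on L3; bus BusRd; mem=50
  op9 P0: store L4 := 1 → M/I/I on L4; bus (none); mem=80
  op10 P0: store L1 := 28 → M/I/I on L1; bus BusUpgr; mem=90
  op11 P1: load  L5 → S/S/S on L5; bus BusRd; mem=93
  op12 P0: load  L0 → E/I/I on L0; bus (none); mem=0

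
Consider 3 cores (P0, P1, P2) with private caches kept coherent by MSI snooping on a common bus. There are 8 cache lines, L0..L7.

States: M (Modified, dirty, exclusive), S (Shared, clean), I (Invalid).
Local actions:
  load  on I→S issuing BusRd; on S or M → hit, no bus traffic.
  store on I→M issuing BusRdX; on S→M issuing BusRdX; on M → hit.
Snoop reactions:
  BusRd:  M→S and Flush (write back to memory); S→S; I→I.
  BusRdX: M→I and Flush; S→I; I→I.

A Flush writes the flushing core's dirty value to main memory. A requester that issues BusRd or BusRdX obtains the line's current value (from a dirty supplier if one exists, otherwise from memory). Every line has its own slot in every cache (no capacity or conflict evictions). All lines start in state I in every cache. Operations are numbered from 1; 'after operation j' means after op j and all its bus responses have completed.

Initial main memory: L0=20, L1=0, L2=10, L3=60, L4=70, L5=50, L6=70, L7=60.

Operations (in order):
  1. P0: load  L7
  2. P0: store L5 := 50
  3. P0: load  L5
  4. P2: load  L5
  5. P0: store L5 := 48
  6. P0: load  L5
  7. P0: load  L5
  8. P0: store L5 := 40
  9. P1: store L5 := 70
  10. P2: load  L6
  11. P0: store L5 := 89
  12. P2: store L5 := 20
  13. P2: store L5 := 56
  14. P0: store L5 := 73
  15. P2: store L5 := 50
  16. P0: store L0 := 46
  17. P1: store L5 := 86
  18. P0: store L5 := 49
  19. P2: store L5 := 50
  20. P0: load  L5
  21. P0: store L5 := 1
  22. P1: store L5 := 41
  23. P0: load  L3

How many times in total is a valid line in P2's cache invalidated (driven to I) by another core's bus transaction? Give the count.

invalidations = 4

1. P0: load  L7  bus=[BusRd]  L7: P0=S P1=I P2=I  mem[L7]=60
2. P0: store L5 := 50  bus=[BusRdX]  L5: P0=M P1=I P2=I  mem[L5]=50
3. P0: load  L5  bus=[-]  L5: P0=M P1=I P2=I  mem[L5]=50
4. P2: load  L5  bus=[BusRd,Flush]  L5: P0=S P1=I P2=S  mem[L5]=50
5. P0: store L5 := 48  bus=[BusRdX]  L5: P0=M P1=I P2=I  mem[L5]=50
6. P0: load  L5  bus=[-]  L5: P0=M P1=I P2=I  mem[L5]=50
7. P0: load  L5  bus=[-]  L5: P0=M P1=I P2=I  mem[L5]=50
8. P0: store L5 := 40  bus=[-]  L5: P0=M P1=I P2=I  mem[L5]=50
9. P1: store L5 := 70  bus=[BusRdX,Flush]  L5: P0=I P1=M P2=I  mem[L5]=40
10. P2: load  L6  bus=[BusRd]  L6: P0=I P1=I P2=S  mem[L6]=70
11. P0: store L5 := 89  bus=[BusRdX,Flush]  L5: P0=M P1=I P2=I  mem[L5]=70
12. P2: store L5 := 20  bus=[BusRdX,Flush]  L5: P0=I P1=I P2=M  mem[L5]=89
13. P2: store L5 := 56  bus=[-]  L5: P0=I P1=I P2=M  mem[L5]=89
14. P0: store L5 := 73  bus=[BusRdX,Flush]  L5: P0=M P1=I P2=I  mem[L5]=56
15. P2: store L5 := 50  bus=[BusRdX,Flush]  L5: P0=I P1=I P2=M  mem[L5]=73
16. P0: store L0 := 46  bus=[BusRdX]  L0: P0=M P1=I P2=I  mem[L0]=20
17. P1: store L5 := 86  bus=[BusRdX,Flush]  L5: P0=I P1=M P2=I  mem[L5]=50
18. P0: store L5 := 49  bus=[BusRdX,Flush]  L5: P0=M P1=I P2=I  mem[L5]=86
19. P2: store L5 := 50  bus=[BusRdX,Flush]  L5: P0=I P1=I P2=M  mem[L5]=49
20. P0: load  L5  bus=[BusRd,Flush]  L5: P0=S P1=I P2=S  mem[L5]=50
21. P0: store L5 := 1  bus=[BusRdX]  L5: P0=M P1=I P2=I  mem[L5]=50
22. P1: store L5 := 41  bus=[BusRdX,Flush]  L5: P0=I P1=M P2=I  mem[L5]=1
23. P0: load  L3  bus=[BusRd]  L3: P0=S P1=I P2=I  mem[L3]=60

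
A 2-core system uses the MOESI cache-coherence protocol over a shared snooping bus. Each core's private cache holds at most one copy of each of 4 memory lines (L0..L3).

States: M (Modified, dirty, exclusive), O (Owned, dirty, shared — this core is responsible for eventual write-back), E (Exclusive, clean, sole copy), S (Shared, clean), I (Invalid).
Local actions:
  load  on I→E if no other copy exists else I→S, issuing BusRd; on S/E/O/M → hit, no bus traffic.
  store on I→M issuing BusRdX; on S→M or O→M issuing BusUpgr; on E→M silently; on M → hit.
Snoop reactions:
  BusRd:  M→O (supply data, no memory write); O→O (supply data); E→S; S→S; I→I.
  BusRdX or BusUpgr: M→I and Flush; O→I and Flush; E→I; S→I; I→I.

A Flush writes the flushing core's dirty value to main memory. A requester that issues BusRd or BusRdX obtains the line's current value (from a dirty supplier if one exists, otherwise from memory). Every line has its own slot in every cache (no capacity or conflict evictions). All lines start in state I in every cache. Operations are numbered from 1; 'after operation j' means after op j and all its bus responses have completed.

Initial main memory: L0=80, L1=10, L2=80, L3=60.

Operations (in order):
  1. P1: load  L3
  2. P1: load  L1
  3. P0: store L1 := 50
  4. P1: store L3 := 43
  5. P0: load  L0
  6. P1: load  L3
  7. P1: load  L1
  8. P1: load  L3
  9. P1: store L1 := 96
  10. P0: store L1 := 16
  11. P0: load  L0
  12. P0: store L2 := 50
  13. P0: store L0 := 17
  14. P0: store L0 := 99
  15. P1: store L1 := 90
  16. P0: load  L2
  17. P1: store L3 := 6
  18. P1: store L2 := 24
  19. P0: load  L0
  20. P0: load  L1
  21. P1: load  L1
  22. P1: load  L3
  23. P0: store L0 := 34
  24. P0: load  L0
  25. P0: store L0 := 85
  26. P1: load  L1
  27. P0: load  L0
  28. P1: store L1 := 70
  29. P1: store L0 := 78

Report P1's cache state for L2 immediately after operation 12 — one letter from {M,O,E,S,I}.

state = I

  op1 P1: load  L3 → I/E on L3; bus BusRd; mem=60
  op2 P1: load  L1 → I/E on L1; bus BusRd; mem=10
  op3 P0: store L1 := 50 → M/I on L1; bus BusRdX; mem=10
  op4 P1: store L3 := 43 → I/M on L3; bus (none); mem=60
  op5 P0: load  L0 → E/I on L0; bus BusRd; mem=80
  op6 P1: load  L3 → I/M on L3; bus (none); mem=60
  op7 P1: load  L1 → O/S on L1; bus BusRd; mem=10
  op8 P1: load  L3 → I/M on L3; bus (none); mem=60
  op9 P1: store L1 := 96 → I/M on L1; bus BusUpgr Flush; mem=50
  op10 P0: store L1 := 16 → M/I on L1; bus BusRdX Flush; mem=96
  op11 P0: load  L0 → E/I on L0; bus (none); mem=80
  op12 P0: store L2 := 50 → M/I on L2; bus BusRdX; mem=80
  op13 P0: store L0 := 17 → M/I on L0; bus (none); mem=80
  op14 P0: store L0 := 99 → M/I on L0; bus (none); mem=80
  op15 P1: store L1 := 90 → I/M on L1; bus BusRdX Flush; mem=16
  op16 P0: load  L2 → M/I on L2; bus (none); mem=80
  op17 P1: store L3 := 6 → I/M on L3; bus (none); mem=60
  op18 P1: store L2 := 24 → I/M on L2; bus BusRdX Flush; mem=50
  op19 P0: load  L0 → M/I on L0; bus (none); mem=80
  op20 P0: load  L1 → S/O on L1; bus BusRd; mem=16
  op21 P1: load  L1 → S/O on L1; bus (none); mem=16
  op22 P1: load  L3 → I/M on L3; bus (none); mem=60
  op23 P0: store L0 := 34 → M/I on L0; bus (none); mem=80
  op24 P0: load  L0 → M/I on L0; bus (none); mem=80
  op25 P0: store L0 := 85 → M/I on L0; bus (none); mem=80
  op26 P1: load  L1 → S/O on L1; bus (none); mem=16
  op27 P0: load  L0 → M/I on L0; bus (none); mem=80
  op28 P1: store L1 := 70 → I/M on L1; bus BusUpgr; mem=16
  op29 P1: store L0 := 78 → I/M on L0; bus BusRdX Flush; mem=85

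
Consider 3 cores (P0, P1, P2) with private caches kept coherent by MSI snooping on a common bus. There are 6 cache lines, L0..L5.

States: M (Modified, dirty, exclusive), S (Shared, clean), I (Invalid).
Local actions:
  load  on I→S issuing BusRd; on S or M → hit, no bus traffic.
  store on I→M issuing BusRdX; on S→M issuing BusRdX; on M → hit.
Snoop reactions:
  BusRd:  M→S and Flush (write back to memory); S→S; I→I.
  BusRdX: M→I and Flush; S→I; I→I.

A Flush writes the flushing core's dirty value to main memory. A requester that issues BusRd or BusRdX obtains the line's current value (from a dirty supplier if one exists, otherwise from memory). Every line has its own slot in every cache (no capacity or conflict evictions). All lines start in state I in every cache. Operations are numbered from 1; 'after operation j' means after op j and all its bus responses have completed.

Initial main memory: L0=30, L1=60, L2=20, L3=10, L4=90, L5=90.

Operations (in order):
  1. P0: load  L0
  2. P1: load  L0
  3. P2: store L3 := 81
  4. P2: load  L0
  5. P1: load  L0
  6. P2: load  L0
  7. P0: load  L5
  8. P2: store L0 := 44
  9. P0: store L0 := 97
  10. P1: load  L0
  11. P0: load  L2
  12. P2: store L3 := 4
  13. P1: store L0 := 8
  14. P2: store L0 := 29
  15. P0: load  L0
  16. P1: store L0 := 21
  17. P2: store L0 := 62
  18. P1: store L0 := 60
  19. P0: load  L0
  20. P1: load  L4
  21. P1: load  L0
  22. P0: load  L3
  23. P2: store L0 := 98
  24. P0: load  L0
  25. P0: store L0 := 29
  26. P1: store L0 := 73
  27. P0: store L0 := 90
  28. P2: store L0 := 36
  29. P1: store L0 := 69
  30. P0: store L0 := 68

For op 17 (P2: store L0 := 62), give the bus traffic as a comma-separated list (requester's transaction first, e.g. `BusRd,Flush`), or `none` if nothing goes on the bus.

[1] P0: load  L0 | P0:S(30), P1:I, P2:I | bus: BusRd
[2] P1: load  L0 | P0:S(30), P1:S(30), P2:I | bus: BusRd
[3] P2: store L3 := 81 | P0:I, P1:I, P2:M(81) | bus: BusRdX
[4] P2: load  L0 | P0:S(30), P1:S(30), P2:S(30) | bus: BusRd
[5] P1: load  L0 | P0:S(30), P1:S(30), P2:S(30) | bus: none
[6] P2: load  L0 | P0:S(30), P1:S(30), P2:S(30) | bus: none
[7] P0: load  L5 | P0:S(90), P1:I, P2:I | bus: BusRd
[8] P2: store L0 := 44 | P0:I, P1:I, P2:M(44) | bus: BusRdX
[9] P0: store L0 := 97 | P0:M(97), P1:I, P2:I | bus: BusRdX,Flush
[10] P1: load  L0 | P0:S(97), P1:S(97), P2:I | bus: BusRd,Flush
[11] P0: load  L2 | P0:S(20), P1:I, P2:I | bus: BusRd
[12] P2: store L3 := 4 | P0:I, P1:I, P2:M(4) | bus: none
[13] P1: store L0 := 8 | P0:I, P1:M(8), P2:I | bus: BusRdX
[14] P2: store L0 := 29 | P0:I, P1:I, P2:M(29) | bus: BusRdX,Flush
[15] P0: load  L0 | P0:S(29), P1:I, P2:S(29) | bus: BusRd,Flush
[16] P1: store L0 := 21 | P0:I, P1:M(21), P2:I | bus: BusRdX
[17] P2: store L0 := 62 | P0:I, P1:I, P2:M(62) | bus: BusRdX,Flush
[18] P1: store L0 := 60 | P0:I, P1:M(60), P2:I | bus: BusRdX,Flush
[19] P0: load  L0 | P0:S(60), P1:S(60), P2:I | bus: BusRd,Flush
[20] P1: load  L4 | P0:I, P1:S(90), P2:I | bus: BusRd
[21] P1: load  L0 | P0:S(60), P1:S(60), P2:I | bus: none
[22] P0: load  L3 | P0:S(4), P1:I, P2:S(4) | bus: BusRd,Flush
[23] P2: store L0 := 98 | P0:I, P1:I, P2:M(98) | bus: BusRdX
[24] P0: load  L0 | P0:S(98), P1:I, P2:S(98) | bus: BusRd,Flush
[25] P0: store L0 := 29 | P0:M(29), P1:I, P2:I | bus: BusRdX
[26] P1: store L0 := 73 | P0:I, P1:M(73), P2:I | bus: BusRdX,Flush
[27] P0: store L0 := 90 | P0:M(90), P1:I, P2:I | bus: BusRdX,Flush
[28] P2: store L0 := 36 | P0:I, P1:I, P2:M(36) | bus: BusRdX,Flush
[29] P1: store L0 := 69 | P0:I, P1:M(69), P2:I | bus: BusRdX,Flush
[30] P0: store L0 := 68 | P0:M(68), P1:I, P2:I | bus: BusRdX,Flush

bus = BusRdX,Flush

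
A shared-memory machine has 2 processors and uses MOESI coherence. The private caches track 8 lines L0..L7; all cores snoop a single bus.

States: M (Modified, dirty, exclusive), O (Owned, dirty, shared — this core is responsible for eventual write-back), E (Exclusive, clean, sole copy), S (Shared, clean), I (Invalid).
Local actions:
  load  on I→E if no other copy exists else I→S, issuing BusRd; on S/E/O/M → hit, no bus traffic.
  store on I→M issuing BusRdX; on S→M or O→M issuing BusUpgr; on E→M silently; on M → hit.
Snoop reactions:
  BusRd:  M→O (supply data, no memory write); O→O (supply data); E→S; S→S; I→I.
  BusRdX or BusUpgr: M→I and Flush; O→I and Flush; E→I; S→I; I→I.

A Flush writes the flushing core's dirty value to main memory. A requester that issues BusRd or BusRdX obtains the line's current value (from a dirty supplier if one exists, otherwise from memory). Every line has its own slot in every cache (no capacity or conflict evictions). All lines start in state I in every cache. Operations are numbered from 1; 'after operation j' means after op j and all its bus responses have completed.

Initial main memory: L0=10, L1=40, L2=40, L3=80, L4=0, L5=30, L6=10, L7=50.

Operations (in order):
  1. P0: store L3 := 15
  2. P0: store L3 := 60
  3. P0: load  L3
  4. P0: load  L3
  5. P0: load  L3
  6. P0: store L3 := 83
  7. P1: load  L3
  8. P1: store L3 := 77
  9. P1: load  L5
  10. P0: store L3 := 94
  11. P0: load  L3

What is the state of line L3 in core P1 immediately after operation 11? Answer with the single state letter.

1. P0: store L3 := 15  bus=[BusRdX]  L3: P0=M P1=I  mem[L3]=80
2. P0: store L3 := 60  bus=[-]  L3: P0=M P1=I  mem[L3]=80
3. P0: load  L3  bus=[-]  L3: P0=M P1=I  mem[L3]=80
4. P0: load  L3  bus=[-]  L3: P0=M P1=I  mem[L3]=80
5. P0: load  L3  bus=[-]  L3: P0=M P1=I  mem[L3]=80
6. P0: store L3 := 83  bus=[-]  L3: P0=M P1=I  mem[L3]=80
7. P1: load  L3  bus=[BusRd]  L3: P0=O P1=S  mem[L3]=80
8. P1: store L3 := 77  bus=[BusUpgr,Flush]  L3: P0=I P1=M  mem[L3]=83
9. P1: load  L5  bus=[BusRd]  L5: P0=I P1=E  mem[L5]=30
10. P0: store L3 := 94  bus=[BusRdX,Flush]  L3: P0=M P1=I  mem[L3]=77
11. P0: load  L3  bus=[-]  L3: P0=M P1=I  mem[L3]=77

state = I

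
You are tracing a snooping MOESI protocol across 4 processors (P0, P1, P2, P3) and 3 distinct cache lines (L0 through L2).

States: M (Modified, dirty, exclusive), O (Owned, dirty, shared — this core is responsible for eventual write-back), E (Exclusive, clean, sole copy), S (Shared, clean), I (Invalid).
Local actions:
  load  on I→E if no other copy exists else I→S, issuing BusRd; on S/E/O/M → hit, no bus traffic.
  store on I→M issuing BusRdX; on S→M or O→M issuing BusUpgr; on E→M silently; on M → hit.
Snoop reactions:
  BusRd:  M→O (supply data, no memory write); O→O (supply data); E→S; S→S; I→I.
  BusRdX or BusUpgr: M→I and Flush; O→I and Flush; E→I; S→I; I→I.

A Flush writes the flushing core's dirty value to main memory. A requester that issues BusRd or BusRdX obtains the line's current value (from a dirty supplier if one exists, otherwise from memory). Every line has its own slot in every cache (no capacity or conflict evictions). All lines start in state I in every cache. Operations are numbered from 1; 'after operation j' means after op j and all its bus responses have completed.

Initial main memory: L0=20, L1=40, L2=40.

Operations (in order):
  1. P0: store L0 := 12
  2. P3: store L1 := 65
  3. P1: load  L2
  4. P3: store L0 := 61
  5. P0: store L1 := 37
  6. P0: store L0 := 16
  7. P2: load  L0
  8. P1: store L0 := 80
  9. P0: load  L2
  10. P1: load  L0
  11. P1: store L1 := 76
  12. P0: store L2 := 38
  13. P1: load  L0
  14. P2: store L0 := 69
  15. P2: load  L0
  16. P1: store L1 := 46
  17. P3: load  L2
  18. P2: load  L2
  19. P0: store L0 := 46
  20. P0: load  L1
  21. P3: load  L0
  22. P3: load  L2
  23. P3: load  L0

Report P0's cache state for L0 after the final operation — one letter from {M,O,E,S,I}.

state = O

[1] P0: store L0 := 12 | P0:M(12), P1:I, P2:I, P3:I | bus: BusRdX
[2] P3: store L1 := 65 | P0:I, P1:I, P2:I, P3:M(65) | bus: BusRdX
[3] P1: load  L2 | P0:I, P1:E(40), P2:I, P3:I | bus: BusRd
[4] P3: store L0 := 61 | P0:I, P1:I, P2:I, P3:M(61) | bus: BusRdX,Flush
[5] P0: store L1 := 37 | P0:M(37), P1:I, P2:I, P3:I | bus: BusRdX,Flush
[6] P0: store L0 := 16 | P0:M(16), P1:I, P2:I, P3:I | bus: BusRdX,Flush
[7] P2: load  L0 | P0:O(16), P1:I, P2:S(16), P3:I | bus: BusRd
[8] P1: store L0 := 80 | P0:I, P1:M(80), P2:I, P3:I | bus: BusRdX,Flush
[9] P0: load  L2 | P0:S(40), P1:S(40), P2:I, P3:I | bus: BusRd
[10] P1: load  L0 | P0:I, P1:M(80), P2:I, P3:I | bus: none
[11] P1: store L1 := 76 | P0:I, P1:M(76), P2:I, P3:I | bus: BusRdX,Flush
[12] P0: store L2 := 38 | P0:M(38), P1:I, P2:I, P3:I | bus: BusUpgr
[13] P1: load  L0 | P0:I, P1:M(80), P2:I, P3:I | bus: none
[14] P2: store L0 := 69 | P0:I, P1:I, P2:M(69), P3:I | bus: BusRdX,Flush
[15] P2: load  L0 | P0:I, P1:I, P2:M(69), P3:I | bus: none
[16] P1: store L1 := 46 | P0:I, P1:M(46), P2:I, P3:I | bus: none
[17] P3: load  L2 | P0:O(38), P1:I, P2:I, P3:S(38) | bus: BusRd
[18] P2: load  L2 | P0:O(38), P1:I, P2:S(38), P3:S(38) | bus: BusRd
[19] P0: store L0 := 46 | P0:M(46), P1:I, P2:I, P3:I | bus: BusRdX,Flush
[20] P0: load  L1 | P0:S(46), P1:O(46), P2:I, P3:I | bus: BusRd
[21] P3: load  L0 | P0:O(46), P1:I, P2:I, P3:S(46) | bus: BusRd
[22] P3: load  L2 | P0:O(38), P1:I, P2:S(38), P3:S(38) | bus: none
[23] P3: load  L0 | P0:O(46), P1:I, P2:I, P3:S(46) | bus: none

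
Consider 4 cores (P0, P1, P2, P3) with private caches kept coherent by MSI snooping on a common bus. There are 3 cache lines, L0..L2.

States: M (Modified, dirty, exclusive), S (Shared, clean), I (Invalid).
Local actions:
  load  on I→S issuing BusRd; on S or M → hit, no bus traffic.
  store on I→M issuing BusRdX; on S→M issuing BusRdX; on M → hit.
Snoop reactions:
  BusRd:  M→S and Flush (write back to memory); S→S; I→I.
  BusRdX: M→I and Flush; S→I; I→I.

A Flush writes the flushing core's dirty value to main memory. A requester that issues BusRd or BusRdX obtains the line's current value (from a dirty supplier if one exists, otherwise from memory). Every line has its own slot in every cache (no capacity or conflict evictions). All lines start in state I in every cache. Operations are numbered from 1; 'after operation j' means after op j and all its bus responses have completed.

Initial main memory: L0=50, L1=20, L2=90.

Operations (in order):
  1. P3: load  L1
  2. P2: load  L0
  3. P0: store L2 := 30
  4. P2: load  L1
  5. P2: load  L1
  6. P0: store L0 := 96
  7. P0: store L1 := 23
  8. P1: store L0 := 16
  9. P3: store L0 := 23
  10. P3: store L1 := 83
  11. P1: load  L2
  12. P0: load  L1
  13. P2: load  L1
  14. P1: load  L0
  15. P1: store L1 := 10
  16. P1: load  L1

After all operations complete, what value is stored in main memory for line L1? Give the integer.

[1] P3: load  L1 | P0:I, P1:I, P2:I, P3:S(20) | bus: BusRd
[2] P2: load  L0 | P0:I, P1:I, P2:S(50), P3:I | bus: BusRd
[3] P0: store L2 := 30 | P0:M(30), P1:I, P2:I, P3:I | bus: BusRdX
[4] P2: load  L1 | P0:I, P1:I, P2:S(20), P3:S(20) | bus: BusRd
[5] P2: load  L1 | P0:I, P1:I, P2:S(20), P3:S(20) | bus: none
[6] P0: store L0 := 96 | P0:M(96), P1:I, P2:I, P3:I | bus: BusRdX
[7] P0: store L1 := 23 | P0:M(23), P1:I, P2:I, P3:I | bus: BusRdX
[8] P1: store L0 := 16 | P0:I, P1:M(16), P2:I, P3:I | bus: BusRdX,Flush
[9] P3: store L0 := 23 | P0:I, P1:I, P2:I, P3:M(23) | bus: BusRdX,Flush
[10] P3: store L1 := 83 | P0:I, P1:I, P2:I, P3:M(83) | bus: BusRdX,Flush
[11] P1: load  L2 | P0:S(30), P1:S(30), P2:I, P3:I | bus: BusRd,Flush
[12] P0: load  L1 | P0:S(83), P1:I, P2:I, P3:S(83) | bus: BusRd,Flush
[13] P2: load  L1 | P0:S(83), P1:I, P2:S(83), P3:S(83) | bus: BusRd
[14] P1: load  L0 | P0:I, P1:S(23), P2:I, P3:S(23) | bus: BusRd,Flush
[15] P1: store L1 := 10 | P0:I, P1:M(10), P2:I, P3:I | bus: BusRdX
[16] P1: load  L1 | P0:I, P1:M(10), P2:I, P3:I | bus: none

memory[L1] = 83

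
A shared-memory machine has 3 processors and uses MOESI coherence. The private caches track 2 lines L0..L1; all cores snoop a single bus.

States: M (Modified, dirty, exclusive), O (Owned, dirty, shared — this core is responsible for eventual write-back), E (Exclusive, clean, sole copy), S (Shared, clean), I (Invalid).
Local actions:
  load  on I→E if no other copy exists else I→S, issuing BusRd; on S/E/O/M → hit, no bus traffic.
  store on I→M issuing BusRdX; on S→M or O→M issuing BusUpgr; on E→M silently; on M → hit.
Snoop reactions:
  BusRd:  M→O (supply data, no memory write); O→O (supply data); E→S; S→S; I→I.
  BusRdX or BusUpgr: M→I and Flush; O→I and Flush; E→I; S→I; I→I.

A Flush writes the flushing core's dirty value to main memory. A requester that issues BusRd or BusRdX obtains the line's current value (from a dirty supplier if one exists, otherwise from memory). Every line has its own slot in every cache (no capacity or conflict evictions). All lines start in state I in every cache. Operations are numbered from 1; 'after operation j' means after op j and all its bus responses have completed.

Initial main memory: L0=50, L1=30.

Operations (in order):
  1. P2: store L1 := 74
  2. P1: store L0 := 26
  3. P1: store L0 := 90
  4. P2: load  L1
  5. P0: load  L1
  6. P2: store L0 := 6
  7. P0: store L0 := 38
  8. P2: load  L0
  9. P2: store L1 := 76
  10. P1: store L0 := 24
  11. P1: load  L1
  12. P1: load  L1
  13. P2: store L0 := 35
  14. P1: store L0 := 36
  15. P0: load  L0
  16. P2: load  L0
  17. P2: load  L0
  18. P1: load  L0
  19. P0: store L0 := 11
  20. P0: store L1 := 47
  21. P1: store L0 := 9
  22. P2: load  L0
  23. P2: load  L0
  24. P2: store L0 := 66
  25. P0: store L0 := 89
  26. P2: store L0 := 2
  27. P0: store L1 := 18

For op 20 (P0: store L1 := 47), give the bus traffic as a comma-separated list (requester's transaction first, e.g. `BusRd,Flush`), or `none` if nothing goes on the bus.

bus = BusRdX,Flush

[1] P2: store L1 := 74 | P0:I, P1:I, P2:M(74) | bus: BusRdX
[2] P1: store L0 := 26 | P0:I, P1:M(26), P2:I | bus: BusRdX
[3] P1: store L0 := 90 | P0:I, P1:M(90), P2:I | bus: none
[4] P2: load  L1 | P0:I, P1:I, P2:M(74) | bus: none
[5] P0: load  L1 | P0:S(74), P1:I, P2:O(74) | bus: BusRd
[6] P2: store L0 := 6 | P0:I, P1:I, P2:M(6) | bus: BusRdX,Flush
[7] P0: store L0 := 38 | P0:M(38), P1:I, P2:I | bus: BusRdX,Flush
[8] P2: load  L0 | P0:O(38), P1:I, P2:S(38) | bus: BusRd
[9] P2: store L1 := 76 | P0:I, P1:I, P2:M(76) | bus: BusUpgr
[10] P1: store L0 := 24 | P0:I, P1:M(24), P2:I | bus: BusRdX,Flush
[11] P1: load  L1 | P0:I, P1:S(76), P2:O(76) | bus: BusRd
[12] P1: load  L1 | P0:I, P1:S(76), P2:O(76) | bus: none
[13] P2: store L0 := 35 | P0:I, P1:I, P2:M(35) | bus: BusRdX,Flush
[14] P1: store L0 := 36 | P0:I, P1:M(36), P2:I | bus: BusRdX,Flush
[15] P0: load  L0 | P0:S(36), P1:O(36), P2:I | bus: BusRd
[16] P2: load  L0 | P0:S(36), P1:O(36), P2:S(36) | bus: BusRd
[17] P2: load  L0 | P0:S(36), P1:O(36), P2:S(36) | bus: none
[18] P1: load  L0 | P0:S(36), P1:O(36), P2:S(36) | bus: none
[19] P0: store L0 := 11 | P0:M(11), P1:I, P2:I | bus: BusUpgr,Flush
[20] P0: store L1 := 47 | P0:M(47), P1:I, P2:I | bus: BusRdX,Flush
[21] P1: store L0 := 9 | P0:I, P1:M(9), P2:I | bus: BusRdX,Flush
[22] P2: load  L0 | P0:I, P1:O(9), P2:S(9) | bus: BusRd
[23] P2: load  L0 | P0:I, P1:O(9), P2:S(9) | bus: none
[24] P2: store L0 := 66 | P0:I, P1:I, P2:M(66) | bus: BusUpgr,Flush
[25] P0: store L0 := 89 | P0:M(89), P1:I, P2:I | bus: BusRdX,Flush
[26] P2: store L0 := 2 | P0:I, P1:I, P2:M(2) | bus: BusRdX,Flush
[27] P0: store L1 := 18 | P0:M(18), P1:I, P2:I | bus: none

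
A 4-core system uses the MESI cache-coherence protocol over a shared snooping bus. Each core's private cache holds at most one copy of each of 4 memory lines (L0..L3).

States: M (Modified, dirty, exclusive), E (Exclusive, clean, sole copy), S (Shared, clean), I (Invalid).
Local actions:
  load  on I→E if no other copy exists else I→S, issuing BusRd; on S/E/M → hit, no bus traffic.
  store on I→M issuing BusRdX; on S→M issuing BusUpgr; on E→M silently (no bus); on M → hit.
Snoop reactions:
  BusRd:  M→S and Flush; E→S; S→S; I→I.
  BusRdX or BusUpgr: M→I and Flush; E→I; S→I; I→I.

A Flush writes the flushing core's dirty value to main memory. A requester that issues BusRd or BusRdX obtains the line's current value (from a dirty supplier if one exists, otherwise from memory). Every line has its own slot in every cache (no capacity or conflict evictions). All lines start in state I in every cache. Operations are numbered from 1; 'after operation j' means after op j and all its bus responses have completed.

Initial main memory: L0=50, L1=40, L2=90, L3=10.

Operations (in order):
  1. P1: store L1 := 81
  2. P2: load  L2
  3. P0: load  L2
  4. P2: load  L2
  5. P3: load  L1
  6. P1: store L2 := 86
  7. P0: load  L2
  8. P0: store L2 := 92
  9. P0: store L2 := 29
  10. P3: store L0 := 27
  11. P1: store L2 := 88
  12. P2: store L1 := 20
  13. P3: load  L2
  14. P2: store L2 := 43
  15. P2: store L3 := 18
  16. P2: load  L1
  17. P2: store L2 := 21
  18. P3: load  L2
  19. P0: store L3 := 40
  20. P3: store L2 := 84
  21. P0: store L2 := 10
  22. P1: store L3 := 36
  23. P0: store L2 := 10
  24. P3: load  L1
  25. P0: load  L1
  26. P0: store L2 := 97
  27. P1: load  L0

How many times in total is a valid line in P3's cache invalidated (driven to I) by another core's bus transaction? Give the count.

[1] P1: store L1 := 81 | P0:I, P1:M(81), P2:I, P3:I | bus: BusRdX
[2] P2: load  L2 | P0:I, P1:I, P2:E(90), P3:I | bus: BusRd
[3] P0: load  L2 | P0:S(90), P1:I, P2:S(90), P3:I | bus: BusRd
[4] P2: load  L2 | P0:S(90), P1:I, P2:S(90), P3:I | bus: none
[5] P3: load  L1 | P0:I, P1:S(81), P2:I, P3:S(81) | bus: BusRd,Flush
[6] P1: store L2 := 86 | P0:I, P1:M(86), P2:I, P3:I | bus: BusRdX
[7] P0: load  L2 | P0:S(86), P1:S(86), P2:I, P3:I | bus: BusRd,Flush
[8] P0: store L2 := 92 | P0:M(92), P1:I, P2:I, P3:I | bus: BusUpgr
[9] P0: store L2 := 29 | P0:M(29), P1:I, P2:I, P3:I | bus: none
[10] P3: store L0 := 27 | P0:I, P1:I, P2:I, P3:M(27) | bus: BusRdX
[11] P1: store L2 := 88 | P0:I, P1:M(88), P2:I, P3:I | bus: BusRdX,Flush
[12] P2: store L1 := 20 | P0:I, P1:I, P2:M(20), P3:I | bus: BusRdX
[13] P3: load  L2 | P0:I, P1:S(88), P2:I, P3:S(88) | bus: BusRd,Flush
[14] P2: store L2 := 43 | P0:I, P1:I, P2:M(43), P3:I | bus: BusRdX
[15] P2: store L3 := 18 | P0:I, P1:I, P2:M(18), P3:I | bus: BusRdX
[16] P2: load  L1 | P0:I, P1:I, P2:M(20), P3:I | bus: none
[17] P2: store L2 := 21 | P0:I, P1:I, P2:M(21), P3:I | bus: none
[18] P3: load  L2 | P0:I, P1:I, P2:S(21), P3:S(21) | bus: BusRd,Flush
[19] P0: store L3 := 40 | P0:M(40), P1:I, P2:I, P3:I | bus: BusRdX,Flush
[20] P3: store L2 := 84 | P0:I, P1:I, P2:I, P3:M(84) | bus: BusUpgr
[21] P0: store L2 := 10 | P0:M(10), P1:I, P2:I, P3:I | bus: BusRdX,Flush
[22] P1: store L3 := 36 | P0:I, P1:M(36), P2:I, P3:I | bus: BusRdX,Flush
[23] P0: store L2 := 10 | P0:M(10), P1:I, P2:I, P3:I | bus: none
[24] P3: load  L1 | P0:I, P1:I, P2:S(20), P3:S(20) | bus: BusRd,Flush
[25] P0: load  L1 | P0:S(20), P1:I, P2:S(20), P3:S(20) | bus: BusRd
[26] P0: store L2 := 97 | P0:M(97), P1:I, P2:I, P3:I | bus: none
[27] P1: load  L0 | P0:I, P1:S(27), P2:I, P3:S(27) | bus: BusRd,Flush

invalidations = 3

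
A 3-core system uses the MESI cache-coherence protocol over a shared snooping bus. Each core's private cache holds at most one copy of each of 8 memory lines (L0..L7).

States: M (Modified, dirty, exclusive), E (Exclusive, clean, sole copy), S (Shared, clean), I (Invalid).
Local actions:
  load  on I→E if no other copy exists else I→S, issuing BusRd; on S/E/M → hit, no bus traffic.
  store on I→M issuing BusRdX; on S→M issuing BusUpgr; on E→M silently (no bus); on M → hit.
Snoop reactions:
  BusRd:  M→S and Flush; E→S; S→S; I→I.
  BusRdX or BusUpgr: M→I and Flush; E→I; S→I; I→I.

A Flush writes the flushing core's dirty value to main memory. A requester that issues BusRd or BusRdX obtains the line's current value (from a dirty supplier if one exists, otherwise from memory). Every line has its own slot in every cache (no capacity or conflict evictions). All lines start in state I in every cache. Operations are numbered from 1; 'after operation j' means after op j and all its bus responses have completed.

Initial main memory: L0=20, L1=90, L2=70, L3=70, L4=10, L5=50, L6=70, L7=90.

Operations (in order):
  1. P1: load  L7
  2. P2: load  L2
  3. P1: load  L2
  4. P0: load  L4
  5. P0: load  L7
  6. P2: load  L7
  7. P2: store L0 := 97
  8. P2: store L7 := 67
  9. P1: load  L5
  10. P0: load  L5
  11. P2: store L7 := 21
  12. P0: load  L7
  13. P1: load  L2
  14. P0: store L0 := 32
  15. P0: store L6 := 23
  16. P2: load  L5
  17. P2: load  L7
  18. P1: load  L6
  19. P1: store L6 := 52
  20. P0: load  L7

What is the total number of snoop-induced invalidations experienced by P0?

invalidations = 2

[1] P1: load  L7 | P0:I, P1:E(90), P2:I | bus: BusRd
[2] P2: load  L2 | P0:I, P1:I, P2:E(70) | bus: BusRd
[3] P1: load  L2 | P0:I, P1:S(70), P2:S(70) | bus: BusRd
[4] P0: load  L4 | P0:E(10), P1:I, P2:I | bus: BusRd
[5] P0: load  L7 | P0:S(90), P1:S(90), P2:I | bus: BusRd
[6] P2: load  L7 | P0:S(90), P1:S(90), P2:S(90) | bus: BusRd
[7] P2: store L0 := 97 | P0:I, P1:I, P2:M(97) | bus: BusRdX
[8] P2: store L7 := 67 | P0:I, P1:I, P2:M(67) | bus: BusUpgr
[9] P1: load  L5 | P0:I, P1:E(50), P2:I | bus: BusRd
[10] P0: load  L5 | P0:S(50), P1:S(50), P2:I | bus: BusRd
[11] P2: store L7 := 21 | P0:I, P1:I, P2:M(21) | bus: none
[12] P0: load  L7 | P0:S(21), P1:I, P2:S(21) | bus: BusRd,Flush
[13] P1: load  L2 | P0:I, P1:S(70), P2:S(70) | bus: none
[14] P0: store L0 := 32 | P0:M(32), P1:I, P2:I | bus: BusRdX,Flush
[15] P0: store L6 := 23 | P0:M(23), P1:I, P2:I | bus: BusRdX
[16] P2: load  L5 | P0:S(50), P1:S(50), P2:S(50) | bus: BusRd
[17] P2: load  L7 | P0:S(21), P1:I, P2:S(21) | bus: none
[18] P1: load  L6 | P0:S(23), P1:S(23), P2:I | bus: BusRd,Flush
[19] P1: store L6 := 52 | P0:I, P1:M(52), P2:I | bus: BusUpgr
[20] P0: load  L7 | P0:S(21), P1:I, P2:S(21) | bus: none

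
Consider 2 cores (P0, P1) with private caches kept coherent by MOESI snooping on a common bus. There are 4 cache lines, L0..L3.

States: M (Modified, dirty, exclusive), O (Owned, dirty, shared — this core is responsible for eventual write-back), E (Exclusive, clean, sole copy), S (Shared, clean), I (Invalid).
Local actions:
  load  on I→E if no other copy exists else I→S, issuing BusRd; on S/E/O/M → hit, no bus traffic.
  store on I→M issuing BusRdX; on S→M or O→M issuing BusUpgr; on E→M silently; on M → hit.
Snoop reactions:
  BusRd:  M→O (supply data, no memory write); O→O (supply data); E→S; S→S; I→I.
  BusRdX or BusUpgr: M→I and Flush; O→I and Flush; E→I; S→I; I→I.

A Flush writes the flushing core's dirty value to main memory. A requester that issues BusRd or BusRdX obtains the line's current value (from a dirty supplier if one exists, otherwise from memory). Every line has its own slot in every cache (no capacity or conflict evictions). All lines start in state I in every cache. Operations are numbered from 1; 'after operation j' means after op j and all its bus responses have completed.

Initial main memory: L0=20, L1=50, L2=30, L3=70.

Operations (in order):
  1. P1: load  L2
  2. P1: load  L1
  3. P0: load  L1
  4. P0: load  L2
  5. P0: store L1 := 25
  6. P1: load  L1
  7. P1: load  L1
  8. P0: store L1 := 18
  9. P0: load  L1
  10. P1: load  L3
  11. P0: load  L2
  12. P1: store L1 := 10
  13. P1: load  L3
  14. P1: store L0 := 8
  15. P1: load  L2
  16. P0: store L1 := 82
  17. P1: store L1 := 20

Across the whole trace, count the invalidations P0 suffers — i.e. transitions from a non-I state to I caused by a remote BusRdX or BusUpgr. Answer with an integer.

1. P1: load  L2  bus=[BusRd]  L2: P0=I P1=E  mem[L2]=30
2. P1: load  L1  bus=[BusRd]  L1: P0=I P1=E  mem[L1]=50
3. P0: load  L1  bus=[BusRd]  L1: P0=S P1=S  mem[L1]=50
4. P0: load  L2  bus=[BusRd]  L2: P0=S P1=S  mem[L2]=30
5. P0: store L1 := 25  bus=[BusUpgr]  L1: P0=M P1=I  mem[L1]=50
6. P1: load  L1  bus=[BusRd]  L1: P0=O P1=S  mem[L1]=50
7. P1: load  L1  bus=[-]  L1: P0=O P1=S  mem[L1]=50
8. P0: store L1 := 18  bus=[BusUpgr]  L1: P0=M P1=I  mem[L1]=50
9. P0: load  L1  bus=[-]  L1: P0=M P1=I  mem[L1]=50
10. P1: load  L3  bus=[BusRd]  L3: P0=I P1=E  mem[L3]=70
11. P0: load  L2  bus=[-]  L2: P0=S P1=S  mem[L2]=30
12. P1: store L1 := 10  bus=[BusRdX,Flush]  L1: P0=I P1=M  mem[L1]=18
13. P1: load  L3  bus=[-]  L3: P0=I P1=E  mem[L3]=70
14. P1: store L0 := 8  bus=[BusRdX]  L0: P0=I P1=M  mem[L0]=20
15. P1: load  L2  bus=[-]  L2: P0=S P1=S  mem[L2]=30
16. P0: store L1 := 82  bus=[BusRdX,Flush]  L1: P0=M P1=I  mem[L1]=10
17. P1: store L1 := 20  bus=[BusRdX,Flush]  L1: P0=I P1=M  mem[L1]=82

invalidations = 2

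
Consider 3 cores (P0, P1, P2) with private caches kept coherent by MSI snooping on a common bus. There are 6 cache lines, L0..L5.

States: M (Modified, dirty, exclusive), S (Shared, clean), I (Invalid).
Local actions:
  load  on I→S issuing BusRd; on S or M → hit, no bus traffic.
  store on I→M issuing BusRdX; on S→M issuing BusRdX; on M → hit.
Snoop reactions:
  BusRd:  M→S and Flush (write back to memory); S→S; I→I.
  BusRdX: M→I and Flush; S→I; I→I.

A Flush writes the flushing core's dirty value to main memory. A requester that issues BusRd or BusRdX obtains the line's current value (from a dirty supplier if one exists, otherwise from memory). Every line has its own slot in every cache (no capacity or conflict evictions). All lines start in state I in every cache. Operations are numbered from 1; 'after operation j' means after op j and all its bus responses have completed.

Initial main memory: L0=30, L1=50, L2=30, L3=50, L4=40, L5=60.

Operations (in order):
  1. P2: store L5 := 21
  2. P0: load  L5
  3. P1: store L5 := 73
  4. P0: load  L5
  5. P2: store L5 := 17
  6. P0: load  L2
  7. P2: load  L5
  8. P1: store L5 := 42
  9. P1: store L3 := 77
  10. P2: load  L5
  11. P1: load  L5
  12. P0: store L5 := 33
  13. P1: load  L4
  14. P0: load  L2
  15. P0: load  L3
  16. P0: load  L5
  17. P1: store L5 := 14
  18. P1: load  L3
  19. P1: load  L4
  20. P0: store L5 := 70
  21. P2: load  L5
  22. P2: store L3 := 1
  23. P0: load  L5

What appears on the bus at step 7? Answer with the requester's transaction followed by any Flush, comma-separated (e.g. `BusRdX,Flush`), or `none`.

step 1: P2: store L5 := 21  ⟶  IIM  (L5)  txn=BusRdX  M[L5]=60
step 2: P0: load  L5  ⟶  SIS  (L5)  txn=BusRd+Flush  M[L5]=21
step 3: P1: store L5 := 73  ⟶  IMI  (L5)  txn=BusRdX  M[L5]=21
step 4: P0: load  L5  ⟶  SSI  (L5)  txn=BusRd+Flush  M[L5]=73
step 5: P2: store L5 := 17  ⟶  IIM  (L5)  txn=BusRdX  M[L5]=73
step 6: P0: load  L2  ⟶  SII  (L2)  txn=BusRd  M[L2]=30
step 7: P2: load  L5  ⟶  IIM  (L5)  txn=∅  M[L5]=73
step 8: P1: store L5 := 42  ⟶  IMI  (L5)  txn=BusRdX+Flush  M[L5]=17
step 9: P1: store L3 := 77  ⟶  IMI  (L3)  txn=BusRdX  M[L3]=50
step 10: P2: load  L5  ⟶  ISS  (L5)  txn=BusRd+Flush  M[L5]=42
step 11: P1: load  L5  ⟶  ISS  (L5)  txn=∅  M[L5]=42
step 12: P0: store L5 := 33  ⟶  MII  (L5)  txn=BusRdX  M[L5]=42
step 13: P1: load  L4  ⟶  ISI  (L4)  txn=BusRd  M[L4]=40
step 14: P0: load  L2  ⟶  SII  (L2)  txn=∅  M[L2]=30
step 15: P0: load  L3  ⟶  SSI  (L3)  txn=BusRd+Flush  M[L3]=77
step 16: P0: load  L5  ⟶  MII  (L5)  txn=∅  M[L5]=42
step 17: P1: store L5 := 14  ⟶  IMI  (L5)  txn=BusRdX+Flush  M[L5]=33
step 18: P1: load  L3  ⟶  SSI  (L3)  txn=∅  M[L3]=77
step 19: P1: load  L4  ⟶  ISI  (L4)  txn=∅  M[L4]=40
step 20: P0: store L5 := 70  ⟶  MII  (L5)  txn=BusRdX+Flush  M[L5]=14
step 21: P2: load  L5  ⟶  SIS  (L5)  txn=BusRd+Flush  M[L5]=70
step 22: P2: store L3 := 1  ⟶  IIM  (L3)  txn=BusRdX  M[L3]=77
step 23: P0: load  L5  ⟶  SIS  (L5)  txn=∅  M[L5]=70

bus = none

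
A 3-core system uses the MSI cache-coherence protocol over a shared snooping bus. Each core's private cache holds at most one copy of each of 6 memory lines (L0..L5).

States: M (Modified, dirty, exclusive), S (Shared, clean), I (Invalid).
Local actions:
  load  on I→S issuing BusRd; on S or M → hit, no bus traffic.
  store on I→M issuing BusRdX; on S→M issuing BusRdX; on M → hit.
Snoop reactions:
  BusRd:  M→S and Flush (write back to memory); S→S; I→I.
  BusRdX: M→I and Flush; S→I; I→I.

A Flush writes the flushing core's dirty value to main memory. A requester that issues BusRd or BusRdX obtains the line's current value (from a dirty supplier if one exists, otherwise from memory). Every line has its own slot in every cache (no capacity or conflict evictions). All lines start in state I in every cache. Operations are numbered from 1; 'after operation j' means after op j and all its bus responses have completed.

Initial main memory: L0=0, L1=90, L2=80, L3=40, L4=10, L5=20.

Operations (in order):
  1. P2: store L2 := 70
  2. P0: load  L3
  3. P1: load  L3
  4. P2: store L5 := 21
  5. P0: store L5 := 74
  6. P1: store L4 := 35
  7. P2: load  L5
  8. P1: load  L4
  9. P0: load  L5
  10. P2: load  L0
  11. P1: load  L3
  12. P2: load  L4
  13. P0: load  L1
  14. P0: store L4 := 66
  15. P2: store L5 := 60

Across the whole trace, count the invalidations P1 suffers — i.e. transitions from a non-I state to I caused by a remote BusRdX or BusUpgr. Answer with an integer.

[1] P2: store L2 := 70 | P0:I, P1:I, P2:M(70) | bus: BusRdX
[2] P0: load  L3 | P0:S(40), P1:I, P2:I | bus: BusRd
[3] P1: load  L3 | P0:S(40), P1:S(40), P2:I | bus: BusRd
[4] P2: store L5 := 21 | P0:I, P1:I, P2:M(21) | bus: BusRdX
[5] P0: store L5 := 74 | P0:M(74), P1:I, P2:I | bus: BusRdX,Flush
[6] P1: store L4 := 35 | P0:I, P1:M(35), P2:I | bus: BusRdX
[7] P2: load  L5 | P0:S(74), P1:I, P2:S(74) | bus: BusRd,Flush
[8] P1: load  L4 | P0:I, P1:M(35), P2:I | bus: none
[9] P0: load  L5 | P0:S(74), P1:I, P2:S(74) | bus: none
[10] P2: load  L0 | P0:I, P1:I, P2:S(0) | bus: BusRd
[11] P1: load  L3 | P0:S(40), P1:S(40), P2:I | bus: none
[12] P2: load  L4 | P0:I, P1:S(35), P2:S(35) | bus: BusRd,Flush
[13] P0: load  L1 | P0:S(90), P1:I, P2:I | bus: BusRd
[14] P0: store L4 := 66 | P0:M(66), P1:I, P2:I | bus: BusRdX
[15] P2: store L5 := 60 | P0:I, P1:I, P2:M(60) | bus: BusRdX

invalidations = 1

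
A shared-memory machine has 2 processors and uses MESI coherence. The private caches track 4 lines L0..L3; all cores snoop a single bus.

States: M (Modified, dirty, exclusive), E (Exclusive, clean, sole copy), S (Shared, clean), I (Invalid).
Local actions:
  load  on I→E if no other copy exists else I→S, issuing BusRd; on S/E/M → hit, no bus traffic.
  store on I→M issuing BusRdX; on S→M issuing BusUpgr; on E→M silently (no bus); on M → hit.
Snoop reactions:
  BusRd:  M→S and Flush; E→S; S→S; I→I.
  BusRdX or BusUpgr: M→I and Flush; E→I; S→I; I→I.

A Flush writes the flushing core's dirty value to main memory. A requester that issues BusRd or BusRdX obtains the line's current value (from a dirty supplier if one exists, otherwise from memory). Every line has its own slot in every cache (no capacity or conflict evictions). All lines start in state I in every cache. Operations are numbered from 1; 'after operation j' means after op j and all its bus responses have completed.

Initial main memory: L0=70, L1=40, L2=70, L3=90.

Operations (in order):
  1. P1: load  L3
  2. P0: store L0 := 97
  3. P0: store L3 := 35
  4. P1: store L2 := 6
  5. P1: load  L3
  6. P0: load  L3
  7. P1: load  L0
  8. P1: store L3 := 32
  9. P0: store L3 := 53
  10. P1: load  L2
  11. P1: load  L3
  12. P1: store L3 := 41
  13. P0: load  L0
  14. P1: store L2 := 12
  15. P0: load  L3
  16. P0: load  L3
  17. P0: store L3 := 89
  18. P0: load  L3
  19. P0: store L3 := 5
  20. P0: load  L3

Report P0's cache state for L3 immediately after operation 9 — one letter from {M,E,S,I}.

1. P1: load  L3  bus=[BusRd]  L3: P0=I P1=E  mem[L3]=90
2. P0: store L0 := 97  bus=[BusRdX]  L0: P0=M P1=I  mem[L0]=70
3. P0: store L3 := 35  bus=[BusRdX]  L3: P0=M P1=I  mem[L3]=90
4. P1: store L2 := 6  bus=[BusRdX]  L2: P0=I P1=M  mem[L2]=70
5. P1: load  L3  bus=[BusRd,Flush]  L3: P0=S P1=S  mem[L3]=35
6. P0: load  L3  bus=[-]  L3: P0=S P1=S  mem[L3]=35
7. P1: load  L0  bus=[BusRd,Flush]  L0: P0=S P1=S  mem[L0]=97
8. P1: store L3 := 32  bus=[BusUpgr]  L3: P0=I P1=M  mem[L3]=35
9. P0: store L3 := 53  bus=[BusRdX,Flush]  L3: P0=M P1=I  mem[L3]=32
10. P1: load  L2  bus=[-]  L2: P0=I P1=M  mem[L2]=70
11. P1: load  L3  bus=[BusRd,Flush]  L3: P0=S P1=S  mem[L3]=53
12. P1: store L3 := 41  bus=[BusUpgr]  L3: P0=I P1=M  mem[L3]=53
13. P0: load  L0  bus=[-]  L0: P0=S P1=S  mem[L0]=97
14. P1: store L2 := 12  bus=[-]  L2: P0=I P1=M  mem[L2]=70
15. P0: load  L3  bus=[BusRd,Flush]  L3: P0=S P1=S  mem[L3]=41
16. P0: load  L3  bus=[-]  L3: P0=S P1=S  mem[L3]=41
17. P0: store L3 := 89  bus=[BusUpgr]  L3: P0=M P1=I  mem[L3]=41
18. P0: load  L3  bus=[-]  L3: P0=M P1=I  mem[L3]=41
19. P0: store L3 := 5  bus=[-]  L3: P0=M P1=I  mem[L3]=41
20. P0: load  L3  bus=[-]  L3: P0=M P1=I  mem[L3]=41

state = M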